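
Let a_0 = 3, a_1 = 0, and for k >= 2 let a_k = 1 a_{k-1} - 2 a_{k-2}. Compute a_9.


Iterating the recurrence forward:
a_0 = 3
a_1 = 0
a_2 = 1*0 - 2*3 = -6
a_3 = 1*-6 - 2*0 = -6
a_4 = 1*-6 - 2*-6 = 6
a_5 = 1*6 - 2*-6 = 18
a_6 = 1*18 - 2*6 = 6
a_7 = 1*6 - 2*18 = -30
a_8 = 1*-30 - 2*6 = -42
a_9 = 1*-42 - 2*-30 = 18
So a_9 = 18.

18


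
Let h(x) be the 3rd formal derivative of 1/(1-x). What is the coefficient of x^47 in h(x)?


Differentiating 3 times: d^3/dx^3 [1/(1-x)] = 3!/(1-x)^4.
The expansion 1/(1-x)^4 = sum_{k>=0} C(k+3, 3) x^k, so the coefficient of x^n in 3!/(1-x)^4 is 3! * C(n+3, 3).
For n = 47: 6 * C(50, 3) = 6 * 19600 = 117600

117600


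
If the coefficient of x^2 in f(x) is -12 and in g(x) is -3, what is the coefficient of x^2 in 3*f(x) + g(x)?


Scalar multiplication scales coefficients: 3 * -12 = -36.
Then add the g coefficient: -36 + -3
= -39

-39


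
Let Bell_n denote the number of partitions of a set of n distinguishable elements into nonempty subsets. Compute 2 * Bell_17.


Bell_17 can be computed from the Bell triangle or from Dobinski's identity Bell_n = (1/e) * sum_{k>=0} k^n / k!.
Computing Bell_17 = 82864869804.
Then 2 * 82864869804 = 165729739608.

165729739608


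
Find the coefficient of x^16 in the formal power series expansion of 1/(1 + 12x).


Write 1/(1 + c x) = 1/(1 - (-c) x) and apply the geometric-series identity
1/(1 - y) = sum_{k>=0} y^k to get 1/(1 + c x) = sum_{k>=0} (-c)^k x^k.
So the coefficient of x^k is (-c)^k = (-1)^k * c^k.
Here c = 12 and k = 16:
(-12)^16 = 1 * 184884258895036416 = 184884258895036416

184884258895036416


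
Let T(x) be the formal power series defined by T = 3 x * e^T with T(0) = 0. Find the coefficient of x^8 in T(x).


Apply the Lagrange inversion formula: if T = 3 x * phi(T) with phi(t) = e^t, then
[x^n] T = 3^n * (1/n) [t^(n-1)] phi(t)^n = 3^n * (1/n) [t^(n-1)] e^(n t) = 3^n * (1/n) * n^(n-1) / (n-1)! = 3^n * n^(n-1) / n!.
When c = 1 this is the Cayley count of rooted labeled trees on n vertices, divided by n!.
For n = 8: 3^8 * 8^7 / 8! = 6561 * 2097152/40320 = 11943936/35.

11943936/35


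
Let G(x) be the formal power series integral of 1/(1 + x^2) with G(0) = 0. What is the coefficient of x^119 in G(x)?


1/(1 + x^2) = sum_{j>=0} (-1)^j x^(2j). Integrating termwise with G(0) = 0:
G(x) = sum_{j>=0} (-1)^j x^(2j+1) / (2j+1) = arctan(x).
Only odd powers are nonzero. For x^119 write 119 = 2*59 + 1, giving
(-1)^59 / 119 = -1/119 = -1/119.

-1/119


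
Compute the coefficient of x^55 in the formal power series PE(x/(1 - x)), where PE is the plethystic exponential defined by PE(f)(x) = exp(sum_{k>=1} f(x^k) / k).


For f(x) = x/(1 - x) we have
sum_{k>=1} f(x^k) / k = sum_{k>=1} (1/k) * x^k / (1 - x^k) = sum_{k, m >= 1} x^(k m) / k,
which after exponentiating simplifies to
PE(x/(1 - x)) = prod_{k>=1} 1 / (1 - x^k).
This is the generating function for the partition function p(n), so the coefficient of x^55 is p(55).
Computing p(55) by dynamic programming over parts 1, 2, ..., 55: p(55) = 451276.

451276


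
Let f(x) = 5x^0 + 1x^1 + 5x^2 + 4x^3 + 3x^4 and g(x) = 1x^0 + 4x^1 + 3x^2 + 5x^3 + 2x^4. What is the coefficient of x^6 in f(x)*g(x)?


Cauchy product at x^6:
5*2 + 4*5 + 3*3
= 39

39


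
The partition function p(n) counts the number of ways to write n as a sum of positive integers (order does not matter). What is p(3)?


Using the generating function prod_{k>=1} 1/(1-x^k), we compute p(3).
By dynamic programming over parts 1 through 3:
p(3) = 3

3


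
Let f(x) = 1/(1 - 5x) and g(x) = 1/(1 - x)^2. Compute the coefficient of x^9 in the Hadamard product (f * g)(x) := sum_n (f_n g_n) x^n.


f has coefficients f_k = 5^k. For g = 1/(1 - x)^2 the coefficient is g_k = C(k + 1, 1) = k + 1. The Hadamard coefficient is (f * g)_k = 5^k * (k + 1).
For k = 9: 5^9 * 10 = 1953125 * 10 = 19531250.

19531250


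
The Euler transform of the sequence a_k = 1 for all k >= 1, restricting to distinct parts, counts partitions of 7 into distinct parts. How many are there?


Partitions of 7 into distinct parts can be computed via generating function.
Product (1+x)(1+x^2)(1+x^3)...
The coefficient of x^7 = 5

5


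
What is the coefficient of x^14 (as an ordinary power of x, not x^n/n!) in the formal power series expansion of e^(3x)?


The exponential series is e^y = sum_{k>=0} y^k / k!. Substituting y = 3x gives
e^(3x) = sum_{k>=0} 3^k x^k / k!.
So the coefficient of x^n is a^n/n! with a = 3, n = 14:
3^14 / 14! = 4782969/87178291200 = 19683/358758400

19683/358758400


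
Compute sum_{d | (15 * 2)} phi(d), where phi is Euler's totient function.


First, 15 * 2 = 30. One classical identity is sum_{d | n} phi(d) = n (each k in [1, n] has a unique gcd with n, and among the k's with gcd(k, n) = n/d there are phi(d) of them). So the sum equals 30. We also verify directly:
Divisors of 30: 1, 2, 3, 5, 6, 10, 15, 30.
phi values: 1, 1, 2, 4, 2, 4, 8, 8.
Sum = 30.

30


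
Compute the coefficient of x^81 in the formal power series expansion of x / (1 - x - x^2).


Let f(x) = sum_{k>=0} a_k x^k. Multiplying f(x) * (1 - x - x^2) = x and matching coefficients gives a_0 = 0, a_1 = 1, and a_k = a_{k-1} + a_{k-2} for k >= 2. These are the Fibonacci numbers F_k.
Iterating from F_0 = 0, F_1 = 1:
F_0=0, F_1=1, F_2=1, F_3=2, F_4=3, F_5=5, F_6=8, F_7=13, F_8=21, F_9=34, ...
F_81 = 37889062373143906.

37889062373143906


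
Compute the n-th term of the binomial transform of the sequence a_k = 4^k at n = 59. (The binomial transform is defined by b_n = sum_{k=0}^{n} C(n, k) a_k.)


With a_k = 4^k, b_n = sum_{k=0}^{n} C(n, k) 4^k = (1 + 4)^n by the binomial theorem.
For n = 59: (1 + 4)^59 = 5^59 = 173472347597680709441192448139190673828125.

173472347597680709441192448139190673828125


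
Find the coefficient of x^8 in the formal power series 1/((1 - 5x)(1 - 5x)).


By partial fractions or Cauchy convolution:
The coefficient equals sum_{k=0}^{8} 5^k * 5^(8-k).
= 3515625

3515625


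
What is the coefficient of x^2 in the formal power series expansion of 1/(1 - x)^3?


The expansion 1/(1 - x)^r = sum_{k>=0} C(k + r - 1, r - 1) x^k follows from the multiset / negative-binomial theorem (or from repeated differentiation of the geometric series).
For r = 3 and k = 2:
C(4, 2) = 24 / (2 * 2) = 6.

6


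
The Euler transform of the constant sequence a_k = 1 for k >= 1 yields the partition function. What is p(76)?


The Euler transform converts the sequence a_k = 1 into the number of integer partitions.
Using the recurrence or dynamic programming:
p(76) = 9289091

9289091


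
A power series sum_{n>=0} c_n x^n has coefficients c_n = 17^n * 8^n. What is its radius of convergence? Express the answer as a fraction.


By the root test (Cauchy-Hadamard), the radius is R = 1 / limsup_n |c_n|^(1/n).
Here |c_n|^(1/n) = (17^n * 8^n)^(1/n) = 17 * 8 = 136 for all n.
So R = 1/136 = 1/136.

1/136


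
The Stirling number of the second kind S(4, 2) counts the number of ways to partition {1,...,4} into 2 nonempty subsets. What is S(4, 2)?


Using the explicit formula S(n,k) = (1/k!) sum_{j=0}^{k} (-1)^(k-j) C(k,j) j^n:
S(4, 2) = 7
Equivalently, S(n,k) is n! times the coefficient of x^n in the EGF (e^x - 1)^k / k!.

7


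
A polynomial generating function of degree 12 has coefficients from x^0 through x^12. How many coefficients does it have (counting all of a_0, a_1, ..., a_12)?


A polynomial of degree 12 takes the form a_0 + a_1 x + ... + a_12 x^12.
The number of coefficients is 12 + 1 = 13.

13


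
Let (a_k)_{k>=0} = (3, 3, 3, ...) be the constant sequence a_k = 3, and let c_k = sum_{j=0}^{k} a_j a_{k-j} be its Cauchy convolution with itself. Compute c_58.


Since a_j = 3 for all j >= 0, the convolution sum becomes
c_k = sum_{j=0}^{k} 3 * 3 = 9 * (k + 1).
Equivalently, the generating function of (a_k) is 3/(1 - x) and its square is 9/(1 - x)^2 = sum_{k>=0} 9(k + 1) x^k.
For k = 58: 9 * 59 = 531.

531


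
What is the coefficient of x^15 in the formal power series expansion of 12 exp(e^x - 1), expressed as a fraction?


exp(e^x - 1) is the exponential generating function for the Bell numbers Bell_k: exp(e^x - 1) = sum_{k>=0} Bell_k x^k / k!.
So the coefficient of x^15 in 12 exp(e^x - 1) is 12 Bell_15 / 15!.
Computing: Bell_15 = 1382958545 and 15! = 1307674368000, giving
12 * 1382958545/1307674368000 = 276591709/21794572800.

276591709/21794572800


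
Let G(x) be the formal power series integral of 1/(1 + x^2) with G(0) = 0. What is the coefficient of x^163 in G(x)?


1/(1 + x^2) = sum_{j>=0} (-1)^j x^(2j). Integrating termwise with G(0) = 0:
G(x) = sum_{j>=0} (-1)^j x^(2j+1) / (2j+1) = arctan(x).
Only odd powers are nonzero. For x^163 write 163 = 2*81 + 1, giving
(-1)^81 / 163 = -1/163 = -1/163.

-1/163


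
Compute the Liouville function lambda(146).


The Liouville function is lambda(k) = (-1)^Omega(k), where Omega(k) counts the prime factors of k with multiplicity.
Factoring: 146 = 2 * 73, so Omega(146) = 2.
lambda(146) = (-1)^2 = 1.

1


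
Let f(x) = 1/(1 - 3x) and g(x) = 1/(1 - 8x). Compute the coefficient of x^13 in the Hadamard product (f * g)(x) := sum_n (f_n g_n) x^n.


f has coefficients f_k = 3^k and g has coefficients g_k = 8^k, so the Hadamard product has coefficient (f*g)_k = 3^k * 8^k = 24^k.
For k = 13: 24^13 = 876488338465357824.

876488338465357824


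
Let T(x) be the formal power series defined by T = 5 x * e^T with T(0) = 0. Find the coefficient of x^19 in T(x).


Apply the Lagrange inversion formula: if T = 5 x * phi(T) with phi(t) = e^t, then
[x^n] T = 5^n * (1/n) [t^(n-1)] phi(t)^n = 5^n * (1/n) [t^(n-1)] e^(n t) = 5^n * (1/n) * n^(n-1) / (n-1)! = 5^n * n^(n-1) / n!.
When c = 1 this is the Cayley count of rooted labeled trees on n vertices, divided by n!.
For n = 19: 5^19 * 19^18 / 19! = 19073486328125 * 104127350297911241532841/121645100408832000 = 836240670438354825735321044921875/51218989645824.

836240670438354825735321044921875/51218989645824


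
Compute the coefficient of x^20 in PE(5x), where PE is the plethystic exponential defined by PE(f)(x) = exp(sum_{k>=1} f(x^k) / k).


With f(x) = 5x, the exponent is sum_{k>=1} 5 x^k / k = 5 * (-ln(1 - x)). Exponentiating:
PE(5x) = exp(-5 ln(1 - x)) = 1/(1 - x)^5.
By the negative binomial expansion, [x^n] 1/(1 - x)^5 = C(n + 4, 4).
For n = 20: C(24, 4) = 10626.

10626


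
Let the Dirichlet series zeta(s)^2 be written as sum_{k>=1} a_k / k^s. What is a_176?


The Dirichlet convolution of the constant function 1 with itself gives (1 * 1)(k) = sum_{d | k} 1 = d(k), the number of positive divisors of k.
Since zeta(s) = sum_{k>=1} 1/k^s, we have zeta(s)^2 = sum_{k>=1} d(k)/k^s, so a_k = d(k).
For k = 176: the divisors are 1, 2, 4, 8, 11, 16, 22, 44, 88, 176.
Count = 10.

10


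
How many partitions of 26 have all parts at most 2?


Using the generating function (1-x)^(-1)(1-x^2)^(-1),
the coefficient of x^26 counts these restricted partitions.
Result = 14

14


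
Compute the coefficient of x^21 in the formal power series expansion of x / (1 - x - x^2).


Let f(x) = sum_{k>=0} a_k x^k. Multiplying f(x) * (1 - x - x^2) = x and matching coefficients gives a_0 = 0, a_1 = 1, and a_k = a_{k-1} + a_{k-2} for k >= 2. These are the Fibonacci numbers F_k.
Iterating from F_0 = 0, F_1 = 1:
F_0=0, F_1=1, F_2=1, F_3=2, F_4=3, F_5=5, F_6=8, F_7=13, F_8=21, F_9=34, ...
F_21 = 10946.

10946


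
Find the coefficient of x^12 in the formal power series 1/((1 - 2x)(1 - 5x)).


By partial fractions or Cauchy convolution:
The coefficient equals sum_{k=0}^{12} 2^k * 5^(12-k).
= 406898311

406898311


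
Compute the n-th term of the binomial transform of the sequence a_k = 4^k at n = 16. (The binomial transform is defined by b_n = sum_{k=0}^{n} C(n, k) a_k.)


With a_k = 4^k, b_n = sum_{k=0}^{n} C(n, k) 4^k = (1 + 4)^n by the binomial theorem.
For n = 16: (1 + 4)^16 = 5^16 = 152587890625.

152587890625


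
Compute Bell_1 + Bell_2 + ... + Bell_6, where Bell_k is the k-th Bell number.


Recall Bell_k counts set partitions of a k-set (with Bell_0 = 1 by convention).
Bell_1 through Bell_6: 1, 2, 5, 15, 52, 203
Sum = 1 + 2 + 5 + 15 + 52 + 203 = 278.

278


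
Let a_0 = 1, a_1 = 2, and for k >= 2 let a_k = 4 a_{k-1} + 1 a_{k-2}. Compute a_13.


Iterating the recurrence forward:
a_0 = 1
a_1 = 2
a_2 = 4*2 + 1*1 = 9
a_3 = 4*9 + 1*2 = 38
a_4 = 4*38 + 1*9 = 161
a_5 = 4*161 + 1*38 = 682
a_6 = 4*682 + 1*161 = 2889
a_7 = 4*2889 + 1*682 = 12238
a_8 = 4*12238 + 1*2889 = 51841
a_9 = 4*51841 + 1*12238 = 219602
a_10 = 4*219602 + 1*51841 = 930249
a_11 = 4*930249 + 1*219602 = 3940598
a_12 = 4*3940598 + 1*930249 = 16692641
a_13 = 4*16692641 + 1*3940598 = 70711162
So a_13 = 70711162.

70711162


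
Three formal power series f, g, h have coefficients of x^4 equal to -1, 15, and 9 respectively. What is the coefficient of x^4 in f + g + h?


Series addition is componentwise:
-1 + 15 + 9
= 23

23


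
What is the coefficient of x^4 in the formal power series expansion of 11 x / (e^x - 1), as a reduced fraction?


The exponential generating function for Bernoulli numbers is
x / (e^x - 1) = sum_{k>=0} B_k x^k / k!.
So the coefficient of x^4 in 11 x / (e^x - 1) is 11 B_4 / 4!.
Computing: B_4 = -1/30, 4! = 24, giving
11 * -1/30 / 24 = -11/720.

-11/720


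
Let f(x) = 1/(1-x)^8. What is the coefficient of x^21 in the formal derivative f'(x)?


Differentiate: d/dx [ 1/(1-x)^r ] = r / (1-x)^(r+1).
Here r = 8, so f'(x) = 8 / (1-x)^9.
The expansion of 1/(1-x)^(r+1) has coefficient of x^n equal to C(n+r, r).
So the coefficient of x^21 in f'(x) is
8 * C(29, 8) = 8 * 4292145 = 34337160

34337160


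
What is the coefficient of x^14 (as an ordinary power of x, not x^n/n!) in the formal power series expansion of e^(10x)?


The exponential series is e^y = sum_{k>=0} y^k / k!. Substituting y = 10x gives
e^(10x) = sum_{k>=0} 10^k x^k / k!.
So the coefficient of x^n is a^n/n! with a = 10, n = 14:
10^14 / 14! = 100000000000000/87178291200 = 1953125000/1702701

1953125000/1702701


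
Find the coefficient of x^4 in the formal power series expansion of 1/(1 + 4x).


Write 1/(1 + c x) = 1/(1 - (-c) x) and apply the geometric-series identity
1/(1 - y) = sum_{k>=0} y^k to get 1/(1 + c x) = sum_{k>=0} (-c)^k x^k.
So the coefficient of x^k is (-c)^k = (-1)^k * c^k.
Here c = 4 and k = 4:
(-4)^4 = 1 * 256 = 256

256


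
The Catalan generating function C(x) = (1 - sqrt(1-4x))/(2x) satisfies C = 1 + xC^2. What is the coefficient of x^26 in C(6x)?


Substituting x -> 6x scales the n-th coefficient by 6^n, so [x^26] C(6x) = 6^26 * C_26.
C_26 = C(2*26, 26)/(27) = 495918532948104/27 = 18367353072152.
So 6^26 * 18367353072152 = 170581728179578208256 * 18367353072152 = 3133134829132173193758393250086912.

3133134829132173193758393250086912


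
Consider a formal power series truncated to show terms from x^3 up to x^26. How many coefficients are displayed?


From x^3 to x^26 inclusive, the count is 26 - 3 + 1 = 24.

24


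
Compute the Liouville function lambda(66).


The Liouville function is lambda(k) = (-1)^Omega(k), where Omega(k) counts the prime factors of k with multiplicity.
Factoring: 66 = 2 * 3 * 11, so Omega(66) = 3.
lambda(66) = (-1)^3 = -1.

-1


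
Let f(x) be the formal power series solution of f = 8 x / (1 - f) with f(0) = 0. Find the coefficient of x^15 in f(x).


Apply Lagrange inversion: f = 8 x * phi(f) with phi(t) = 1/(1 - t), so
[x^n] f = 8^n * (1/n) [t^(n-1)] phi(t)^n = 8^n * (1/n) [t^(n-1)] (1 - t)^(-n) = 8^n * (1/n) C(2n - 2, n - 1) = 8^n * C_{n-1}.
For n = 15: C_14 = C(28, 14) / 15 = 40116600/15 = 2674440.
With the 8^15 = 35184372088832 factor, the coefficient is 35184372088832 * 2674440 = 94098492089255854080.

94098492089255854080


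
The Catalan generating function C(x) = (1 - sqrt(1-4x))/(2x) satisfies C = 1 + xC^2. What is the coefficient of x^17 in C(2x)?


Substituting x -> 2x scales the n-th coefficient by 2^n, so [x^17] C(2x) = 2^17 * C_17.
C_17 = C(2*17, 17)/(18) = 2333606220/18 = 129644790.
So 2^17 * 129644790 = 131072 * 129644790 = 16992801914880.

16992801914880


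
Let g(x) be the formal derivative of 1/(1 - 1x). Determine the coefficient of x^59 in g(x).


Differentiate termwise: d/dx sum_{k>=0} 1^k x^k = sum_{k>=1} k 1^k x^(k-1) = sum_{j>=0} (j+1) 1^(j+1) x^j.
Equivalently, d/dx [1/(1 - 1x)] = 1/(1 - 1x)^2.
For j = 59: 60 * 1^60 = 60 * 1 = 60.

60


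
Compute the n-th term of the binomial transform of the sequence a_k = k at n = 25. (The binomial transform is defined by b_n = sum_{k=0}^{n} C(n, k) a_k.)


With a_k = k, b_n = sum_{k=0}^{n} C(n, k) k. Using k * C(n, k) = n * C(n-1, k-1) gives b_n = n * sum_{k>=1} C(n-1, k-1) = n * 2^(n-1).
For n = 25: 25 * 2^24 = 25 * 16777216 = 419430400.

419430400


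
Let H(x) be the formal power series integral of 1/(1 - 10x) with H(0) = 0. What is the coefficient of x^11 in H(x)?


1/(1 - 10x) = sum_{k>=0} 10^k x^k. Integrating termwise with H(0) = 0:
H(x) = sum_{k>=0} 10^k x^(k+1) / (k+1) = sum_{m>=1} 10^(m-1) x^m / m.
For m = 11: 10^10/11 = 10000000000/11 = 10000000000/11.

10000000000/11


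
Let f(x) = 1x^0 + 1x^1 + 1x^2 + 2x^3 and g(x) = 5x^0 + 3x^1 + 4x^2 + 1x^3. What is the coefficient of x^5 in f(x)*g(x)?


Cauchy product at x^5:
1*1 + 2*4
= 9

9


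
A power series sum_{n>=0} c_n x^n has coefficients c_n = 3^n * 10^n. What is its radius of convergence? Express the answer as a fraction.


By the root test (Cauchy-Hadamard), the radius is R = 1 / limsup_n |c_n|^(1/n).
Here |c_n|^(1/n) = (3^n * 10^n)^(1/n) = 3 * 10 = 30 for all n.
So R = 1/30 = 1/30.

1/30


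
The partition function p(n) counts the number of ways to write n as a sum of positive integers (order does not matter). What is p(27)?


Using the generating function prod_{k>=1} 1/(1-x^k), we compute p(27).
By dynamic programming over parts 1 through 27:
p(27) = 3010

3010


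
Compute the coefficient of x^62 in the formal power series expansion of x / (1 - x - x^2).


Let f(x) = sum_{k>=0} a_k x^k. Multiplying f(x) * (1 - x - x^2) = x and matching coefficients gives a_0 = 0, a_1 = 1, and a_k = a_{k-1} + a_{k-2} for k >= 2. These are the Fibonacci numbers F_k.
Iterating from F_0 = 0, F_1 = 1:
F_0=0, F_1=1, F_2=1, F_3=2, F_4=3, F_5=5, F_6=8, F_7=13, F_8=21, F_9=34, ...
F_62 = 4052739537881.

4052739537881


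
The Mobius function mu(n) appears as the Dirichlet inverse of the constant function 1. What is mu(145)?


145 = 5 * 29 (all distinct primes).
mu(145) = (-1)^2 = 1

1


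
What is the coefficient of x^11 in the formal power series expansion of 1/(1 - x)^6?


The expansion 1/(1 - x)^r = sum_{k>=0} C(k + r - 1, r - 1) x^k follows from the multiset / negative-binomial theorem (or from repeated differentiation of the geometric series).
For r = 6 and k = 11:
C(16, 5) = 20922789888000 / (120 * 39916800) = 4368.

4368


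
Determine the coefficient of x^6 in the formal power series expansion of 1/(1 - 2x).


The geometric series identity gives 1/(1 - c x) = sum_{k>=0} c^k x^k, so the coefficient of x^k is c^k.
Here c = 2 and k = 6.
Computing: 2^6 = 64

64


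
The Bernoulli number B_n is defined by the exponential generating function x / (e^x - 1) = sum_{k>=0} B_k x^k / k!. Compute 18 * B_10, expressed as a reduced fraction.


Bernoulli numbers can also be computed recursively via B_0 = 1 and sum_{j=0}^{m} C(m+1, j) B_j = 0 for m >= 1. Odd-index Bernoulli numbers vanish for k >= 3.
Computing B_10 = 5/66, so 18 * B_10 = 18 * 5/66 = 15/11.

15/11


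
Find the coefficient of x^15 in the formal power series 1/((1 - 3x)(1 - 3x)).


By partial fractions or Cauchy convolution:
The coefficient equals sum_{k=0}^{15} 3^k * 3^(15-k).
= 229582512

229582512


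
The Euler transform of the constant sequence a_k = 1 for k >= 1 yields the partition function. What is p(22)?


The Euler transform converts the sequence a_k = 1 into the number of integer partitions.
Using the recurrence or dynamic programming:
p(22) = 1002

1002


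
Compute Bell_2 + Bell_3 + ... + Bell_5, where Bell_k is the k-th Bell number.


Recall Bell_k counts set partitions of a k-set (with Bell_0 = 1 by convention).
Bell_2 through Bell_5: 2, 5, 15, 52
Sum = 2 + 5 + 15 + 52 = 74.

74


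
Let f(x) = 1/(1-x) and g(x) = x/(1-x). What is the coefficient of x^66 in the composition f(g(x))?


First simplify the composition: f(g(x)) = 1/(1 - x/(1-x)) = (1-x)/((1-x) - x) = (1-x)/(1-2x).
Now extract the coefficient. Write (1-x)/(1-2x) = 1/(1-2x) - x/(1-2x).
The coefficient of x^n in 1/(1-2x) is 2^n, and in x/(1-2x) is 2^(n-1) (for n >= 1).
So the coefficient of x^66 is 2^66 - 2^65 = 73786976294838206464 - 36893488147419103232 = 36893488147419103232.

36893488147419103232


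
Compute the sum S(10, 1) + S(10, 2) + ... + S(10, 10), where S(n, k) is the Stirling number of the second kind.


By definition, S(n, k) counts partitions of an n-set into exactly k nonempty blocks.
Computing row n = 10 for k = 1..10:
S(10, k): 1, 511, 9330, 34105, 42525, 22827, 5880, 750, 45, 1
Sum = 115975. (This equals Bell_10 since the sum runs over all k.)

115975


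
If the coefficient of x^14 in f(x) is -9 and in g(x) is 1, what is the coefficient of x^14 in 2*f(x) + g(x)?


Scalar multiplication scales coefficients: 2 * -9 = -18.
Then add the g coefficient: -18 + 1
= -17

-17


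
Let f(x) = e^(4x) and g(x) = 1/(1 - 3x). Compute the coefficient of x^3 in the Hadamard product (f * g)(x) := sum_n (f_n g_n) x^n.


Expanding: f_k = 4^k/k! (from e^(4x)) and g_k = 3^k (from 1/(1 - 3x)). So the Hadamard coefficient (f * g)_k = 4^k 3^k / k! = (12)^k / k!.
For k = 3: 12^3/3! = 1728/6 = 288.

288


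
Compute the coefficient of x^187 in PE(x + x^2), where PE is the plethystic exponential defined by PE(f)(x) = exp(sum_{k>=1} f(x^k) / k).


With f(x) = x + x^2, the exponent is sum_{k>=1} (x^k + x^(2k)) / k = -ln(1 - x) - ln(1 - x^2). Exponentiating:
PE(x + x^2) = 1 / ((1 - x)(1 - x^2)).
This is the generating function for partitions of n into parts of size 1 or 2. The number of 2's can be any j in 0..93, and the rest are 1's, so
[x^187] = floor(187/2) + 1 = 94.

94


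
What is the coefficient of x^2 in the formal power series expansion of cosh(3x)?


The Maclaurin series is cosh(t) = sum_{m>=0} t^(2m) / (2m)!, so substituting t = 3x, only even powers of x are nonzero, with coefficient of x^(2m) equal to 3^(2m) / (2m)!.
For x^2 the coefficient is 3^2/2! = 9/2 = 9/2.

9/2


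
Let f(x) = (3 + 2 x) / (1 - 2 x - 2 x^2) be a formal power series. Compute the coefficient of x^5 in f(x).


Write f(x) = sum_{k>=0} a_k x^k. Multiplying both sides by 1 - 2 x - 2 x^2 gives
(1 - 2 x - 2 x^2) sum_{k>=0} a_k x^k = 3 + 2 x.
Matching coefficients:
 x^0: a_0 = 3
 x^1: a_1 - 2 a_0 = 2  =>  a_1 = 2*3 + 2 = 8
 x^k (k >= 2): a_k = 2 a_{k-1} + 2 a_{k-2}.
Iterating: a_2 = 22, a_3 = 60, a_4 = 164, a_5 = 448.
So the coefficient of x^5 is 448.

448


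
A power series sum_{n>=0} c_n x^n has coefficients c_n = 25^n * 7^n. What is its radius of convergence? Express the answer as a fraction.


By the root test (Cauchy-Hadamard), the radius is R = 1 / limsup_n |c_n|^(1/n).
Here |c_n|^(1/n) = (25^n * 7^n)^(1/n) = 25 * 7 = 175 for all n.
So R = 1/175 = 1/175.

1/175


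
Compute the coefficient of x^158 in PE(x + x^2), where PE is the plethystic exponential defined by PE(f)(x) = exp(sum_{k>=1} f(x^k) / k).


With f(x) = x + x^2, the exponent is sum_{k>=1} (x^k + x^(2k)) / k = -ln(1 - x) - ln(1 - x^2). Exponentiating:
PE(x + x^2) = 1 / ((1 - x)(1 - x^2)).
This is the generating function for partitions of n into parts of size 1 or 2. The number of 2's can be any j in 0..79, and the rest are 1's, so
[x^158] = floor(158/2) + 1 = 80.

80


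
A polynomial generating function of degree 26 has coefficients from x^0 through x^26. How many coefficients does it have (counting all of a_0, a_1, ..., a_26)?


A polynomial of degree 26 takes the form a_0 + a_1 x + ... + a_26 x^26.
The number of coefficients is 26 + 1 = 27.

27


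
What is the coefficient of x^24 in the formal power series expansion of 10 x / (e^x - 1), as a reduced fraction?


The exponential generating function for Bernoulli numbers is
x / (e^x - 1) = sum_{k>=0} B_k x^k / k!.
So the coefficient of x^24 in 10 x / (e^x - 1) is 10 B_24 / 24!.
Computing: B_24 = -236364091/2730, 24! = 620448401733239439360000, giving
10 * -236364091/2730 / 620448401733239439360000 = -236364091/169382413673174366945280000.

-236364091/169382413673174366945280000


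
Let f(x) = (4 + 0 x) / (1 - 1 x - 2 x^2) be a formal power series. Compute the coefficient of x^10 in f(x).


Write f(x) = sum_{k>=0} a_k x^k. Multiplying both sides by 1 - 1 x - 2 x^2 gives
(1 - 1 x - 2 x^2) sum_{k>=0} a_k x^k = 4 + 0 x.
Matching coefficients:
 x^0: a_0 = 4
 x^1: a_1 - 1 a_0 = 0  =>  a_1 = 1*4 + 0 = 4
 x^k (k >= 2): a_k = 1 a_{k-1} + 2 a_{k-2}.
Iterating: a_2 = 12, a_3 = 20, a_4 = 44, a_5 = 84, a_6 = 172, a_7 = 340, a_8 = 684, a_9 = 1364, a_10 = 2732.
So the coefficient of x^10 is 2732.

2732


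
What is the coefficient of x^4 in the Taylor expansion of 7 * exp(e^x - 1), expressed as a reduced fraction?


exp(e^x - 1) = sum_{k>=0} Bell_k x^k / k!, where Bell_k is the k-th Bell number.
So the coefficient of x^4 is 7 * Bell_4 / 4!.
Computing: Bell_4 = 15 and 4! = 24, giving
7 * 15/24 = 35/8.

35/8


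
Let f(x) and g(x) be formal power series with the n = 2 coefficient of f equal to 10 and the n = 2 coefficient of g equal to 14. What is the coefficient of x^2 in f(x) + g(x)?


Addition of formal power series is termwise.
The coefficient of x^2 in f + g = 10 + 14
= 24

24


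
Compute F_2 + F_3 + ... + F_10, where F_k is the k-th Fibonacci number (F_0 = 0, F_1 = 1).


Use the identity sum_{k=0}^{N} F_k = F_{N+2} - 1 (which follows from F_{k+2} - F_{k+1} = F_k). Then
sum_{k=2}^{10} F_k = (F_{12} - 1) - (F_{3} - 1) = F_{12} - F_{3}.
Computing: F_{12} = 144, F_{3} = 2, so
Sum = 144 - 2 = 142.

142


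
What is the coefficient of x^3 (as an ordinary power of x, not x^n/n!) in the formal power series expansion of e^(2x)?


The exponential series is e^y = sum_{k>=0} y^k / k!. Substituting y = 2x gives
e^(2x) = sum_{k>=0} 2^k x^k / k!.
So the coefficient of x^n is a^n/n! with a = 2, n = 3:
2^3 / 3! = 8/6 = 4/3

4/3


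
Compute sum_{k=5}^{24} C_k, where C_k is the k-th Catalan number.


C_5 through C_24: 42, 132, 429, 1430, 4862, 16796, 58786, 208012, 742900, 2674440, 9694845, 35357670, 129644790, 477638700, 1767263190, 6564120420, 24466267020, 91482563640, 343059613650, 1289904147324
Sum = 42 + 132 + 429 + 1430 + 4862 + 16796 + 58786 + 208012 + 742900 + 2674440 + 9694845 + 35357670 + 129644790 + 477638700 + 1767263190 + 6564120420 + 24466267020 + 91482563640 + 343059613650 + 1289904147324
= 1757900019078

1757900019078


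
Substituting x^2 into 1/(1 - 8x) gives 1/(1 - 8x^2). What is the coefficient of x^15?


Since 1/(1 - 8x^2) only has even powers of x,
the coefficient of x^15 (odd) is 0.

0


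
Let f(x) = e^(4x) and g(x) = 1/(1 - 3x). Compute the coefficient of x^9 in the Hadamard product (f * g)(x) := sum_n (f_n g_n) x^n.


Expanding: f_k = 4^k/k! (from e^(4x)) and g_k = 3^k (from 1/(1 - 3x)). So the Hadamard coefficient (f * g)_k = 4^k 3^k / k! = (12)^k / k!.
For k = 9: 12^9/9! = 5159780352/362880 = 497664/35.

497664/35


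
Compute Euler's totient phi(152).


phi(n) counts integers in [1, n] coprime to n. Using the multiplicative formula phi(n) = n * prod_{p | n} (1 - 1/p):
152 = 2^3 * 19, so
phi(152) = 152 * (1 - 1/2) * (1 - 1/19) = 72.

72


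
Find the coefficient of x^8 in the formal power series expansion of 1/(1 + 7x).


Write 1/(1 + c x) = 1/(1 - (-c) x) and apply the geometric-series identity
1/(1 - y) = sum_{k>=0} y^k to get 1/(1 + c x) = sum_{k>=0} (-c)^k x^k.
So the coefficient of x^k is (-c)^k = (-1)^k * c^k.
Here c = 7 and k = 8:
(-7)^8 = 1 * 5764801 = 5764801

5764801


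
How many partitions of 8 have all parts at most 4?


Using the generating function (1-x)^(-1)(1-x^2)^(-1)...(1-x^4)^(-1),
the coefficient of x^8 counts these restricted partitions.
Result = 15

15


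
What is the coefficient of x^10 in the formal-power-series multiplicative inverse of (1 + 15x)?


The inverse is 1/(1 + 15x). Apply the geometric identity 1/(1 - y) = sum_{k>=0} y^k with y = -15x:
1/(1 + 15x) = sum_{k>=0} (-15)^k x^k.
So the coefficient of x^10 is (-15)^10 = 576650390625.

576650390625


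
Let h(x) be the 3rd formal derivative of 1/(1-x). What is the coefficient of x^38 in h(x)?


Differentiating 3 times: d^3/dx^3 [1/(1-x)] = 3!/(1-x)^4.
The expansion 1/(1-x)^4 = sum_{k>=0} C(k+3, 3) x^k, so the coefficient of x^n in 3!/(1-x)^4 is 3! * C(n+3, 3).
For n = 38: 6 * C(41, 3) = 6 * 10660 = 63960

63960


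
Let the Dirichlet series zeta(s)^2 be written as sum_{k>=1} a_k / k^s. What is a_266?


The Dirichlet convolution of the constant function 1 with itself gives (1 * 1)(k) = sum_{d | k} 1 = d(k), the number of positive divisors of k.
Since zeta(s) = sum_{k>=1} 1/k^s, we have zeta(s)^2 = sum_{k>=1} d(k)/k^s, so a_k = d(k).
For k = 266: the divisors are 1, 2, 7, 14, 19, 38, 133, 266.
Count = 8.

8


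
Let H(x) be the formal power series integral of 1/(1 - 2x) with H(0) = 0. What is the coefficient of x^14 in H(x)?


1/(1 - 2x) = sum_{k>=0} 2^k x^k. Integrating termwise with H(0) = 0:
H(x) = sum_{k>=0} 2^k x^(k+1) / (k+1) = sum_{m>=1} 2^(m-1) x^m / m.
For m = 14: 2^13/14 = 8192/14 = 4096/7.

4096/7


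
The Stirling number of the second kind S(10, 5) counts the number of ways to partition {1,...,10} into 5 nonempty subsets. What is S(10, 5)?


Using the explicit formula S(n,k) = (1/k!) sum_{j=0}^{k} (-1)^(k-j) C(k,j) j^n:
S(10, 5) = 42525
Equivalently, S(n,k) is n! times the coefficient of x^n in the EGF (e^x - 1)^k / k!.

42525


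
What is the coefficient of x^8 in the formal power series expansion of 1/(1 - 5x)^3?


The general identity 1/(1 - c x)^r = sum_{k>=0} c^k C(k + r - 1, r - 1) x^k follows by substituting y = c x into 1/(1 - y)^r = sum_{k>=0} C(k + r - 1, r - 1) y^k.
For c = 5, r = 3, k = 8:
5^8 * C(10, 2) = 390625 * 45 = 17578125.

17578125


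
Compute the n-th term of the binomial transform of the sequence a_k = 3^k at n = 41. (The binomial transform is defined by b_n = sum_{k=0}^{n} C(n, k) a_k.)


With a_k = 3^k, b_n = sum_{k=0}^{n} C(n, k) 3^k = (1 + 3)^n by the binomial theorem.
For n = 41: (1 + 3)^41 = 4^41 = 4835703278458516698824704.

4835703278458516698824704


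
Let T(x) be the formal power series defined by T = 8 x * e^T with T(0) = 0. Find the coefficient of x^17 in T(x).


Apply the Lagrange inversion formula: if T = 8 x * phi(T) with phi(t) = e^t, then
[x^n] T = 8^n * (1/n) [t^(n-1)] phi(t)^n = 8^n * (1/n) [t^(n-1)] e^(n t) = 8^n * (1/n) * n^(n-1) / (n-1)! = 8^n * n^(n-1) / n!.
When c = 1 this is the Cayley count of rooted labeled trees on n vertices, divided by n!.
For n = 17: 8^17 * 17^16 / 17! = 2251799813685248 * 48661191875666868481/355687428096000 = 196704214296818916062708891648/638512875.

196704214296818916062708891648/638512875


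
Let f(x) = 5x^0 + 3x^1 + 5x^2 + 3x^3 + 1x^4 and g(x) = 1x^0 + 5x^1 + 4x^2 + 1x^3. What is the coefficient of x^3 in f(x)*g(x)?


Cauchy product at x^3:
5*1 + 3*4 + 5*5 + 3*1
= 45

45


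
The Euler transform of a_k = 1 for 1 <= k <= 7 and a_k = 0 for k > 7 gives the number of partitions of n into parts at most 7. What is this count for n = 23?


Partitions of 23 into parts at most 7:
Using generating function (1-x)^(-1)(1-x^2)^(-1)...(1-x^7)^(-1),
the coefficient of x^23 = 618

618


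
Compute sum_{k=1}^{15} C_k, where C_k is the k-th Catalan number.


C_1 through C_15: 1, 2, 5, 14, 42, 132, 429, 1430, 4862, 16796, 58786, 208012, 742900, 2674440, 9694845
Sum = 1 + 2 + 5 + 14 + 42 + 132 + 429 + 1430 + 4862 + 16796 + 58786 + 208012 + 742900 + 2674440 + 9694845
= 13402696

13402696


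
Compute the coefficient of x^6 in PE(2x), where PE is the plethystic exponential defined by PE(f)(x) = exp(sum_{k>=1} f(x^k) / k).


With f(x) = 2x, the exponent is sum_{k>=1} 2 x^k / k = 2 * (-ln(1 - x)). Exponentiating:
PE(2x) = exp(-2 ln(1 - x)) = 1/(1 - x)^2.
By the negative binomial expansion, [x^n] 1/(1 - x)^2 = C(n + 1, 1).
For n = 6: C(7, 1) = 7.

7


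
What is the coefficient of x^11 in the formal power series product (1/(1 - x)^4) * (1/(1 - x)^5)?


Combine the factors: (1/(1 - x)^4) * (1/(1 - x)^5) = 1/(1 - x)^9.
Then use 1/(1 - x)^r = sum_{k>=0} C(k + r - 1, r - 1) x^k with r = 9 and k = 11:
C(19, 8) = 75582.

75582


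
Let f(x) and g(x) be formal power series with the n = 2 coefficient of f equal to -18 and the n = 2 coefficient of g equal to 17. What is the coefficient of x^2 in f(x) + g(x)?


Addition of formal power series is termwise.
The coefficient of x^2 in f + g = -18 + 17
= -1

-1


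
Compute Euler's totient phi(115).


phi(n) counts integers in [1, n] coprime to n. Using the multiplicative formula phi(n) = n * prod_{p | n} (1 - 1/p):
115 = 5 * 23, so
phi(115) = 115 * (1 - 1/5) * (1 - 1/23) = 88.

88


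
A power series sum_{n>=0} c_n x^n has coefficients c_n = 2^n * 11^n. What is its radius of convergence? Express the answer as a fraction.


By the root test (Cauchy-Hadamard), the radius is R = 1 / limsup_n |c_n|^(1/n).
Here |c_n|^(1/n) = (2^n * 11^n)^(1/n) = 2 * 11 = 22 for all n.
So R = 1/22 = 1/22.

1/22


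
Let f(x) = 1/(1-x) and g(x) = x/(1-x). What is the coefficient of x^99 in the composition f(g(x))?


First simplify the composition: f(g(x)) = 1/(1 - x/(1-x)) = (1-x)/((1-x) - x) = (1-x)/(1-2x).
Now extract the coefficient. Write (1-x)/(1-2x) = 1/(1-2x) - x/(1-2x).
The coefficient of x^n in 1/(1-2x) is 2^n, and in x/(1-2x) is 2^(n-1) (for n >= 1).
So the coefficient of x^99 is 2^99 - 2^98 = 633825300114114700748351602688 - 316912650057057350374175801344 = 316912650057057350374175801344.

316912650057057350374175801344


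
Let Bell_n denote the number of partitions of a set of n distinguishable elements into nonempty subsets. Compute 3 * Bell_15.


Bell_15 can be computed from the Bell triangle or from Dobinski's identity Bell_n = (1/e) * sum_{k>=0} k^n / k!.
Computing Bell_15 = 1382958545.
Then 3 * 1382958545 = 4148875635.

4148875635


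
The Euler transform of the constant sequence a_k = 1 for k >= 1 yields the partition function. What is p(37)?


The Euler transform converts the sequence a_k = 1 into the number of integer partitions.
Using the recurrence or dynamic programming:
p(37) = 21637

21637


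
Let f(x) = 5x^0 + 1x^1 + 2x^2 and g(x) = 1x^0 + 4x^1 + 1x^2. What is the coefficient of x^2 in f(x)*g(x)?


Cauchy product at x^2:
5*1 + 1*4 + 2*1
= 11

11


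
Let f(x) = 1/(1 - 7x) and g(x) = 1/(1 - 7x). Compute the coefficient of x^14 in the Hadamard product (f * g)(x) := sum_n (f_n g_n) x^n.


f has coefficients f_k = 7^k and g has coefficients g_k = 7^k, so the Hadamard product has coefficient (f*g)_k = 7^k * 7^k = 49^k.
For k = 14: 49^14 = 459986536544739960976801.

459986536544739960976801


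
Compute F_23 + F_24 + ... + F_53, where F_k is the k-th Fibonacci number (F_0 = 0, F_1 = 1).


Use the identity sum_{k=0}^{N} F_k = F_{N+2} - 1 (which follows from F_{k+2} - F_{k+1} = F_k). Then
sum_{k=23}^{53} F_k = (F_{55} - 1) - (F_{24} - 1) = F_{55} - F_{24}.
Computing: F_{55} = 139583862445, F_{24} = 46368, so
Sum = 139583862445 - 46368 = 139583816077.

139583816077


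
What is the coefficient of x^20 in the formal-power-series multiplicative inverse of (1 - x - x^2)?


Let the inverse be f(x) = sum_{k>=0} a_k x^k. From f(x) * (1 - x - x^2) = 1 and matching coefficients:
 x^0: a_0 = 1.
 x^1: a_1 - a_0 = 0, so a_1 = 1.
 x^k (k >= 2): a_k - a_{k-1} - a_{k-2} = 0, i.e. a_k = a_{k-1} + a_{k-2}.
This is the Fibonacci-type recurrence shifted so that a_0 = a_1 = 1.
Iterating: a_0=1, a_1=1, a_2=2, a_3=3, a_4=5, a_5=8, a_6=13, a_7=21, a_8=34, a_9=55, ...
a_20 = 10946.

10946


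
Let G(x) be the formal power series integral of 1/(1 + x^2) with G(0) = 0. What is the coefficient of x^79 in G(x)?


1/(1 + x^2) = sum_{j>=0} (-1)^j x^(2j). Integrating termwise with G(0) = 0:
G(x) = sum_{j>=0} (-1)^j x^(2j+1) / (2j+1) = arctan(x).
Only odd powers are nonzero. For x^79 write 79 = 2*39 + 1, giving
(-1)^39 / 79 = -1/79 = -1/79.

-1/79


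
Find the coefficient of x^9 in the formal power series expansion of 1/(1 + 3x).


Write 1/(1 + c x) = 1/(1 - (-c) x) and apply the geometric-series identity
1/(1 - y) = sum_{k>=0} y^k to get 1/(1 + c x) = sum_{k>=0} (-c)^k x^k.
So the coefficient of x^k is (-c)^k = (-1)^k * c^k.
Here c = 3 and k = 9:
(-3)^9 = -1 * 19683 = -19683

-19683


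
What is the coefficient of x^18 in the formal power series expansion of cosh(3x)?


The Maclaurin series is cosh(t) = sum_{m>=0} t^(2m) / (2m)!, so substituting t = 3x, only even powers of x are nonzero, with coefficient of x^(2m) equal to 3^(2m) / (2m)!.
For x^18 the coefficient is 3^18/18! = 387420489/6402373705728000 = 59049/975822848000.

59049/975822848000


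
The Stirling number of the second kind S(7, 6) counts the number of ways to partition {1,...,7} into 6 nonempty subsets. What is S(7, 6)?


Using the explicit formula S(n,k) = (1/k!) sum_{j=0}^{k} (-1)^(k-j) C(k,j) j^n:
S(7, 6) = 21
Equivalently, S(n,k) is n! times the coefficient of x^n in the EGF (e^x - 1)^k / k!.

21


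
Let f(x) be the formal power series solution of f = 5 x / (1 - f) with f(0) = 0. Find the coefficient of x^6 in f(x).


Apply Lagrange inversion: f = 5 x * phi(f) with phi(t) = 1/(1 - t), so
[x^n] f = 5^n * (1/n) [t^(n-1)] phi(t)^n = 5^n * (1/n) [t^(n-1)] (1 - t)^(-n) = 5^n * (1/n) C(2n - 2, n - 1) = 5^n * C_{n-1}.
For n = 6: C_5 = C(10, 5) / 6 = 252/6 = 42.
With the 5^6 = 15625 factor, the coefficient is 15625 * 42 = 656250.

656250


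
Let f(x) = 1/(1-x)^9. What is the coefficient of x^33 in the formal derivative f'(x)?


Differentiate: d/dx [ 1/(1-x)^r ] = r / (1-x)^(r+1).
Here r = 9, so f'(x) = 9 / (1-x)^10.
The expansion of 1/(1-x)^(r+1) has coefficient of x^n equal to C(n+r, r).
So the coefficient of x^33 in f'(x) is
9 * C(42, 9) = 9 * 445891810 = 4013026290

4013026290


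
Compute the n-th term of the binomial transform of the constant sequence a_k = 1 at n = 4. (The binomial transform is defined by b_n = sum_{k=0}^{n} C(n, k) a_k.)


With a_k = 1 for all k, b_n = sum_{k=0}^{n} C(n, k) = 2^n by the binomial theorem.
For n = 4: 2^4 = 16.

16


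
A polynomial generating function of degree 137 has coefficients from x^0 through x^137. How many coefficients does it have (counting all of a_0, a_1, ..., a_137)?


A polynomial of degree 137 takes the form a_0 + a_1 x + ... + a_137 x^137.
The number of coefficients is 137 + 1 = 138.

138


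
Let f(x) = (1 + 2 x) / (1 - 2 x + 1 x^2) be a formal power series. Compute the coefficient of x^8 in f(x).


Write f(x) = sum_{k>=0} a_k x^k. Multiplying both sides by 1 - 2 x + 1 x^2 gives
(1 - 2 x + 1 x^2) sum_{k>=0} a_k x^k = 1 + 2 x.
Matching coefficients:
 x^0: a_0 = 1
 x^1: a_1 - 2 a_0 = 2  =>  a_1 = 2*1 + 2 = 4
 x^k (k >= 2): a_k = 2 a_{k-1} - 1 a_{k-2}.
Iterating: a_2 = 7, a_3 = 10, a_4 = 13, a_5 = 16, a_6 = 19, a_7 = 22, a_8 = 25.
So the coefficient of x^8 is 25.

25


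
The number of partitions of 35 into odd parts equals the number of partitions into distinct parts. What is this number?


Computing partitions of 35 into odd parts (1, 3, 5, ...):
Using the generating function prod_{k>=0} 1/(1-x^(2k+1)),
the count is 585

585


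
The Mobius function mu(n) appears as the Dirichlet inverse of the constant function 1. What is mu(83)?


83 = 83 (all distinct primes).
mu(83) = (-1)^1 = -1

-1


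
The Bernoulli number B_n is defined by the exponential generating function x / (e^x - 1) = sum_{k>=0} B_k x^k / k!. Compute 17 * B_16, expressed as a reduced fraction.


Bernoulli numbers can also be computed recursively via B_0 = 1 and sum_{j=0}^{m} C(m+1, j) B_j = 0 for m >= 1. Odd-index Bernoulli numbers vanish for k >= 3.
Computing B_16 = -3617/510, so 17 * B_16 = 17 * -3617/510 = -3617/30.

-3617/30
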